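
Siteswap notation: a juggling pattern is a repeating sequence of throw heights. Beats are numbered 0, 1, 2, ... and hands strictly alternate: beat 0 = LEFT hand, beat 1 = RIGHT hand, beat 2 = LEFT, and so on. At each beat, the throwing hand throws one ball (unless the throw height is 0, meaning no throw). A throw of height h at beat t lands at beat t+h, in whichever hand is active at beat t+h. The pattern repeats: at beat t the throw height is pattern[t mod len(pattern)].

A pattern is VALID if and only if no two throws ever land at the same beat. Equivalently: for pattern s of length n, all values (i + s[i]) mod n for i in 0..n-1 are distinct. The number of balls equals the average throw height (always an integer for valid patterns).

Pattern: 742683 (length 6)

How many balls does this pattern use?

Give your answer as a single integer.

Answer: 5

Derivation:
Pattern = [7, 4, 2, 6, 8, 3], length n = 6
  position 0: throw height = 7, running sum = 7
  position 1: throw height = 4, running sum = 11
  position 2: throw height = 2, running sum = 13
  position 3: throw height = 6, running sum = 19
  position 4: throw height = 8, running sum = 27
  position 5: throw height = 3, running sum = 30
Total sum = 30; balls = sum / n = 30 / 6 = 5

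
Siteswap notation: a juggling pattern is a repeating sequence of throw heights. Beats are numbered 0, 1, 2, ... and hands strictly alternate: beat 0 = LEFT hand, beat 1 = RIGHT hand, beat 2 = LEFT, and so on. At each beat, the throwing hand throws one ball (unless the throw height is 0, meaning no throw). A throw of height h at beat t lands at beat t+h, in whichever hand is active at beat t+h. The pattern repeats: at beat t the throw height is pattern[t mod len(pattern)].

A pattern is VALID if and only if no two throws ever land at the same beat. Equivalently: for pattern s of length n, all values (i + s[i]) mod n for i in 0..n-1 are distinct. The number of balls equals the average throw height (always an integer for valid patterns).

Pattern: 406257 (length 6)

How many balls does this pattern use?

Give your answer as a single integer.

Pattern = [4, 0, 6, 2, 5, 7], length n = 6
  position 0: throw height = 4, running sum = 4
  position 1: throw height = 0, running sum = 4
  position 2: throw height = 6, running sum = 10
  position 3: throw height = 2, running sum = 12
  position 4: throw height = 5, running sum = 17
  position 5: throw height = 7, running sum = 24
Total sum = 24; balls = sum / n = 24 / 6 = 4

Answer: 4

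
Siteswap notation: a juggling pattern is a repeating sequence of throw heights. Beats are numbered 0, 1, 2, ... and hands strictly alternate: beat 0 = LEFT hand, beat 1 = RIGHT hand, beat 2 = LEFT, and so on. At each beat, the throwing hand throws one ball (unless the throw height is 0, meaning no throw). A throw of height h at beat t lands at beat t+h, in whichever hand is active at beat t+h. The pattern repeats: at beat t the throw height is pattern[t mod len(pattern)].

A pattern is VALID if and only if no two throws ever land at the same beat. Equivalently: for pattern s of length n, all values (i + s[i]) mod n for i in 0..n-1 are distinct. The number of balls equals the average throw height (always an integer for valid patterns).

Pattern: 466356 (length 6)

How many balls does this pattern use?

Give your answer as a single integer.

Pattern = [4, 6, 6, 3, 5, 6], length n = 6
  position 0: throw height = 4, running sum = 4
  position 1: throw height = 6, running sum = 10
  position 2: throw height = 6, running sum = 16
  position 3: throw height = 3, running sum = 19
  position 4: throw height = 5, running sum = 24
  position 5: throw height = 6, running sum = 30
Total sum = 30; balls = sum / n = 30 / 6 = 5

Answer: 5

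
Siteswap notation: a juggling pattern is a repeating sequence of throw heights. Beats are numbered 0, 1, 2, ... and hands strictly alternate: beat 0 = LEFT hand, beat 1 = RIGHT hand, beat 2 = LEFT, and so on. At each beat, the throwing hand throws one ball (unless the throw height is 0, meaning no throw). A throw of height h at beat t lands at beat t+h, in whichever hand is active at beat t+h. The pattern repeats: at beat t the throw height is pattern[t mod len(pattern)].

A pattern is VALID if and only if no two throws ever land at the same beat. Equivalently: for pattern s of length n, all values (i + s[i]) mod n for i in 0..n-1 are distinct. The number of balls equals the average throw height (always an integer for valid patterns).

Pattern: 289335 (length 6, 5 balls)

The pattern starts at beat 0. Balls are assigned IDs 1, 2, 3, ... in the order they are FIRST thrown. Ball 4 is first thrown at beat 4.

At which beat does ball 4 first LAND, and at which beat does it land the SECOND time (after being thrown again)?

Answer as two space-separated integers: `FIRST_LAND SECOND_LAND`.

Beat 0 (L): throw ball1 h=2 -> lands@2:L; in-air after throw: [b1@2:L]
Beat 1 (R): throw ball2 h=8 -> lands@9:R; in-air after throw: [b1@2:L b2@9:R]
Beat 2 (L): throw ball1 h=9 -> lands@11:R; in-air after throw: [b2@9:R b1@11:R]
Beat 3 (R): throw ball3 h=3 -> lands@6:L; in-air after throw: [b3@6:L b2@9:R b1@11:R]
Beat 4 (L): throw ball4 h=3 -> lands@7:R; in-air after throw: [b3@6:L b4@7:R b2@9:R b1@11:R]
Beat 5 (R): throw ball5 h=5 -> lands@10:L; in-air after throw: [b3@6:L b4@7:R b2@9:R b5@10:L b1@11:R]
Beat 6 (L): throw ball3 h=2 -> lands@8:L; in-air after throw: [b4@7:R b3@8:L b2@9:R b5@10:L b1@11:R]
Beat 7 (R): throw ball4 h=8 -> lands@15:R; in-air after throw: [b3@8:L b2@9:R b5@10:L b1@11:R b4@15:R]
Beat 8 (L): throw ball3 h=9 -> lands@17:R; in-air after throw: [b2@9:R b5@10:L b1@11:R b4@15:R b3@17:R]
Beat 9 (R): throw ball2 h=3 -> lands@12:L; in-air after throw: [b5@10:L b1@11:R b2@12:L b4@15:R b3@17:R]
Beat 10 (L): throw ball5 h=3 -> lands@13:R; in-air after throw: [b1@11:R b2@12:L b5@13:R b4@15:R b3@17:R]
Beat 11 (R): throw ball1 h=5 -> lands@16:L; in-air after throw: [b2@12:L b5@13:R b4@15:R b1@16:L b3@17:R]
Ball 4: thrown@4 h=3 -> first land @7; rethrown@7 h=8 -> second land @15

Answer: 7 15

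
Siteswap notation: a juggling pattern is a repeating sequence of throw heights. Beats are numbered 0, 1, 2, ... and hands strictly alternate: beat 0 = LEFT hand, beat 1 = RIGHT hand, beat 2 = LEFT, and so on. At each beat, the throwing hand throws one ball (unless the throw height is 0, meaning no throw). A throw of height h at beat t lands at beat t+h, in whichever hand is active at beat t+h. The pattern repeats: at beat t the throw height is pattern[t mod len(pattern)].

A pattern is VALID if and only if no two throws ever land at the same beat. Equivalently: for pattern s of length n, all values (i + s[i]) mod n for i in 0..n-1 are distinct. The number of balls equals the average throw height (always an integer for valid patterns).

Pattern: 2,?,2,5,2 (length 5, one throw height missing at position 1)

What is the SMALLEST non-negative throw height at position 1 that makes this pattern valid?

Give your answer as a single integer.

Answer: 4

Derivation:
i=0: (0 + 2) mod 5 = 2
i=1: s[i]=? (unknown)
i=2: (2 + 2) mod 5 = 4
i=3: (3 + 5) mod 5 = 3
i=4: (4 + 2) mod 5 = 1
Known residues: [1, 2, 3, 4]; need a permutation of 0..4, so missing residue r = 0
Need (1 + s) mod 5 = 0; smallest s = (0 - 1) mod 5 = 4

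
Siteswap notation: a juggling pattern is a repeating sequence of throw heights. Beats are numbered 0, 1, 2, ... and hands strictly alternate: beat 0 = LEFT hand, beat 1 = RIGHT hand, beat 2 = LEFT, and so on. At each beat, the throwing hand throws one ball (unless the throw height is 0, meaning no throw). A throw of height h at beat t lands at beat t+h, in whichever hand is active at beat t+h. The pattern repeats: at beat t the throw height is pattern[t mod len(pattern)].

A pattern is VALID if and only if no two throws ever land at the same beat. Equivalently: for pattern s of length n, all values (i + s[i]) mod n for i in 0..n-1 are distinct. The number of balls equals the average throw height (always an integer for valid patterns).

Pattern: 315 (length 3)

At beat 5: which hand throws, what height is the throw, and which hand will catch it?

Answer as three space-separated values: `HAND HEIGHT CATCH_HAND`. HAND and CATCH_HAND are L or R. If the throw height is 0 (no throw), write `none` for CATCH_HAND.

Answer: R 5 L

Derivation:
Beat 5: 5 mod 2 = 1, so hand = R
Throw height = pattern[5 mod 3] = pattern[2] = 5
Lands at beat 5+5=10, 10 mod 2 = 0, so catch hand = L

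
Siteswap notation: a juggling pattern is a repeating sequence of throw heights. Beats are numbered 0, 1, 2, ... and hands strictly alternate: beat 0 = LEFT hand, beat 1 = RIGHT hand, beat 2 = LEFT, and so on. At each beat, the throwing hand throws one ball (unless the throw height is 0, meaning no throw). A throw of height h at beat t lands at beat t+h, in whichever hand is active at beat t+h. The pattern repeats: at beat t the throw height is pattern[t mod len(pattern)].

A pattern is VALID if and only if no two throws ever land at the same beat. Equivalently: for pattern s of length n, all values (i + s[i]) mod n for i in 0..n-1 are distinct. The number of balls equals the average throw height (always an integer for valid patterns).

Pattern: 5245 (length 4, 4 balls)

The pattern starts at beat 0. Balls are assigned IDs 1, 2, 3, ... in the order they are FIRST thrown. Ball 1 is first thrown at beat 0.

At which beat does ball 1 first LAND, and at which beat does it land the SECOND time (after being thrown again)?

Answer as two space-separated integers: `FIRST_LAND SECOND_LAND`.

Answer: 5 7

Derivation:
Beat 0 (L): throw ball1 h=5 -> lands@5:R; in-air after throw: [b1@5:R]
Beat 1 (R): throw ball2 h=2 -> lands@3:R; in-air after throw: [b2@3:R b1@5:R]
Beat 2 (L): throw ball3 h=4 -> lands@6:L; in-air after throw: [b2@3:R b1@5:R b3@6:L]
Beat 3 (R): throw ball2 h=5 -> lands@8:L; in-air after throw: [b1@5:R b3@6:L b2@8:L]
Beat 4 (L): throw ball4 h=5 -> lands@9:R; in-air after throw: [b1@5:R b3@6:L b2@8:L b4@9:R]
Beat 5 (R): throw ball1 h=2 -> lands@7:R; in-air after throw: [b3@6:L b1@7:R b2@8:L b4@9:R]
Beat 6 (L): throw ball3 h=4 -> lands@10:L; in-air after throw: [b1@7:R b2@8:L b4@9:R b3@10:L]
Beat 7 (R): throw ball1 h=5 -> lands@12:L; in-air after throw: [b2@8:L b4@9:R b3@10:L b1@12:L]
Ball 1: thrown@0 h=5 -> first land @5; rethrown@5 h=2 -> second land @7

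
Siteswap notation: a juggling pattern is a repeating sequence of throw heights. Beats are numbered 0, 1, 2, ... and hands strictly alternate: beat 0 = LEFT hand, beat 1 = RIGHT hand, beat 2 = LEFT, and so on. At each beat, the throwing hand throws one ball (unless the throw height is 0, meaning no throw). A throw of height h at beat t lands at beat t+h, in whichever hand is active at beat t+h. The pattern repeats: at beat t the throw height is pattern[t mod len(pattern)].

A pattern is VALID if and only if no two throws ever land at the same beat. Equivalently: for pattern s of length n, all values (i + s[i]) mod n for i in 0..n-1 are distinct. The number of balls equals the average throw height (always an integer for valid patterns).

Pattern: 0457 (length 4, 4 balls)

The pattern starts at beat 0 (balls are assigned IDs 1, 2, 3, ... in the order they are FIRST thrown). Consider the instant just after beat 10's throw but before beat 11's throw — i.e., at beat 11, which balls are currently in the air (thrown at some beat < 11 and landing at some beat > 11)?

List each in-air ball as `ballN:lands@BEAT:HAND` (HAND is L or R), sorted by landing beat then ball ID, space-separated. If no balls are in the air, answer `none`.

Beat 1 (R): throw ball1 h=4 -> lands@5:R; in-air after throw: [b1@5:R]
Beat 2 (L): throw ball2 h=5 -> lands@7:R; in-air after throw: [b1@5:R b2@7:R]
Beat 3 (R): throw ball3 h=7 -> lands@10:L; in-air after throw: [b1@5:R b2@7:R b3@10:L]
Beat 5 (R): throw ball1 h=4 -> lands@9:R; in-air after throw: [b2@7:R b1@9:R b3@10:L]
Beat 6 (L): throw ball4 h=5 -> lands@11:R; in-air after throw: [b2@7:R b1@9:R b3@10:L b4@11:R]
Beat 7 (R): throw ball2 h=7 -> lands@14:L; in-air after throw: [b1@9:R b3@10:L b4@11:R b2@14:L]
Beat 9 (R): throw ball1 h=4 -> lands@13:R; in-air after throw: [b3@10:L b4@11:R b1@13:R b2@14:L]
Beat 10 (L): throw ball3 h=5 -> lands@15:R; in-air after throw: [b4@11:R b1@13:R b2@14:L b3@15:R]
Beat 11 (R): throw ball4 h=7 -> lands@18:L; in-air after throw: [b1@13:R b2@14:L b3@15:R b4@18:L]

Answer: ball1:lands@13:R ball2:lands@14:L ball3:lands@15:R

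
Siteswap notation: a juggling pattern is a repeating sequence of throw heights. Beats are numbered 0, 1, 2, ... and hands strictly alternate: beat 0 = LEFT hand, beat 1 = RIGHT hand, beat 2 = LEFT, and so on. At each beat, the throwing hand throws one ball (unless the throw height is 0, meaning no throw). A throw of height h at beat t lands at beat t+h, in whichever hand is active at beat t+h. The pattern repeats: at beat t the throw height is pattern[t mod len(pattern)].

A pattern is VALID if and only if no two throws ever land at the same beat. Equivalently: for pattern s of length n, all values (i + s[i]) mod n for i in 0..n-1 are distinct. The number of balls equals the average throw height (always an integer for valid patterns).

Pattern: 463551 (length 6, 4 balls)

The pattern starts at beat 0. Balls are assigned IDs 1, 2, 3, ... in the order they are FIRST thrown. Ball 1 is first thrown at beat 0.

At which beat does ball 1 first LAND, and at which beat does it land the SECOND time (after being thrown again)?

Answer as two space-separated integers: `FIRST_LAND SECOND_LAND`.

Beat 0 (L): throw ball1 h=4 -> lands@4:L; in-air after throw: [b1@4:L]
Beat 1 (R): throw ball2 h=6 -> lands@7:R; in-air after throw: [b1@4:L b2@7:R]
Beat 2 (L): throw ball3 h=3 -> lands@5:R; in-air after throw: [b1@4:L b3@5:R b2@7:R]
Beat 3 (R): throw ball4 h=5 -> lands@8:L; in-air after throw: [b1@4:L b3@5:R b2@7:R b4@8:L]
Beat 4 (L): throw ball1 h=5 -> lands@9:R; in-air after throw: [b3@5:R b2@7:R b4@8:L b1@9:R]
Beat 5 (R): throw ball3 h=1 -> lands@6:L; in-air after throw: [b3@6:L b2@7:R b4@8:L b1@9:R]
Beat 6 (L): throw ball3 h=4 -> lands@10:L; in-air after throw: [b2@7:R b4@8:L b1@9:R b3@10:L]
Beat 7 (R): throw ball2 h=6 -> lands@13:R; in-air after throw: [b4@8:L b1@9:R b3@10:L b2@13:R]
Beat 8 (L): throw ball4 h=3 -> lands@11:R; in-air after throw: [b1@9:R b3@10:L b4@11:R b2@13:R]
Beat 9 (R): throw ball1 h=5 -> lands@14:L; in-air after throw: [b3@10:L b4@11:R b2@13:R b1@14:L]
Ball 1: thrown@0 h=4 -> first land @4; rethrown@4 h=5 -> second land @9

Answer: 4 9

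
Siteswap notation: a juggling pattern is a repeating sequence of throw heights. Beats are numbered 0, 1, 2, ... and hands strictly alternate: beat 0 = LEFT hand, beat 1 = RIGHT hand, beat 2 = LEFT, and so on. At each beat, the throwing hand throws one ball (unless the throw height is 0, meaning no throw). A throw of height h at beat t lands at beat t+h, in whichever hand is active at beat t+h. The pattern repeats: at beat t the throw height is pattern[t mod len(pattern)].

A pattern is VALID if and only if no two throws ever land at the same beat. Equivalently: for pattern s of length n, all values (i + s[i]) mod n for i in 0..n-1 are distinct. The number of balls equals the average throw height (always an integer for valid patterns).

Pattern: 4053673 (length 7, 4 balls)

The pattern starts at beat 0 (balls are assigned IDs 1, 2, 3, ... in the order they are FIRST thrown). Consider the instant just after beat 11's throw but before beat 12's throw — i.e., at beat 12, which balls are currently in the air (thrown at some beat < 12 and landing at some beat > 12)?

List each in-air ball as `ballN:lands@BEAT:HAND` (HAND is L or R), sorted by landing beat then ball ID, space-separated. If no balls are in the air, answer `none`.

Beat 0 (L): throw ball1 h=4 -> lands@4:L; in-air after throw: [b1@4:L]
Beat 2 (L): throw ball2 h=5 -> lands@7:R; in-air after throw: [b1@4:L b2@7:R]
Beat 3 (R): throw ball3 h=3 -> lands@6:L; in-air after throw: [b1@4:L b3@6:L b2@7:R]
Beat 4 (L): throw ball1 h=6 -> lands@10:L; in-air after throw: [b3@6:L b2@7:R b1@10:L]
Beat 5 (R): throw ball4 h=7 -> lands@12:L; in-air after throw: [b3@6:L b2@7:R b1@10:L b4@12:L]
Beat 6 (L): throw ball3 h=3 -> lands@9:R; in-air after throw: [b2@7:R b3@9:R b1@10:L b4@12:L]
Beat 7 (R): throw ball2 h=4 -> lands@11:R; in-air after throw: [b3@9:R b1@10:L b2@11:R b4@12:L]
Beat 9 (R): throw ball3 h=5 -> lands@14:L; in-air after throw: [b1@10:L b2@11:R b4@12:L b3@14:L]
Beat 10 (L): throw ball1 h=3 -> lands@13:R; in-air after throw: [b2@11:R b4@12:L b1@13:R b3@14:L]
Beat 11 (R): throw ball2 h=6 -> lands@17:R; in-air after throw: [b4@12:L b1@13:R b3@14:L b2@17:R]
Beat 12 (L): throw ball4 h=7 -> lands@19:R; in-air after throw: [b1@13:R b3@14:L b2@17:R b4@19:R]

Answer: ball1:lands@13:R ball3:lands@14:L ball2:lands@17:R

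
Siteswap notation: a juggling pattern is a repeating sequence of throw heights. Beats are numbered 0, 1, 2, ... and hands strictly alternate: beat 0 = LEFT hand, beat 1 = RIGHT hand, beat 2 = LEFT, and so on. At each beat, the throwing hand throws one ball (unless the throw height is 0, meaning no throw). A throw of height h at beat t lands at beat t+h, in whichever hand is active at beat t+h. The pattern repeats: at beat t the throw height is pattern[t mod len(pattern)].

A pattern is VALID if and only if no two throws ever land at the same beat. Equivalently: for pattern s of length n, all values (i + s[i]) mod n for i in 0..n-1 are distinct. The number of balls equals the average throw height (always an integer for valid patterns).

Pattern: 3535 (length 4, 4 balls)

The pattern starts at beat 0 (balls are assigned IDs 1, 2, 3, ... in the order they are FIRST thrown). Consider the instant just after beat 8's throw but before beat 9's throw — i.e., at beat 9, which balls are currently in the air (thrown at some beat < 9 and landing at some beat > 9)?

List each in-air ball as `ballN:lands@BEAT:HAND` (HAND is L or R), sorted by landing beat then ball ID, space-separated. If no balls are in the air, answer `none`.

Beat 0 (L): throw ball1 h=3 -> lands@3:R; in-air after throw: [b1@3:R]
Beat 1 (R): throw ball2 h=5 -> lands@6:L; in-air after throw: [b1@3:R b2@6:L]
Beat 2 (L): throw ball3 h=3 -> lands@5:R; in-air after throw: [b1@3:R b3@5:R b2@6:L]
Beat 3 (R): throw ball1 h=5 -> lands@8:L; in-air after throw: [b3@5:R b2@6:L b1@8:L]
Beat 4 (L): throw ball4 h=3 -> lands@7:R; in-air after throw: [b3@5:R b2@6:L b4@7:R b1@8:L]
Beat 5 (R): throw ball3 h=5 -> lands@10:L; in-air after throw: [b2@6:L b4@7:R b1@8:L b3@10:L]
Beat 6 (L): throw ball2 h=3 -> lands@9:R; in-air after throw: [b4@7:R b1@8:L b2@9:R b3@10:L]
Beat 7 (R): throw ball4 h=5 -> lands@12:L; in-air after throw: [b1@8:L b2@9:R b3@10:L b4@12:L]
Beat 8 (L): throw ball1 h=3 -> lands@11:R; in-air after throw: [b2@9:R b3@10:L b1@11:R b4@12:L]
Beat 9 (R): throw ball2 h=5 -> lands@14:L; in-air after throw: [b3@10:L b1@11:R b4@12:L b2@14:L]

Answer: ball3:lands@10:L ball1:lands@11:R ball4:lands@12:L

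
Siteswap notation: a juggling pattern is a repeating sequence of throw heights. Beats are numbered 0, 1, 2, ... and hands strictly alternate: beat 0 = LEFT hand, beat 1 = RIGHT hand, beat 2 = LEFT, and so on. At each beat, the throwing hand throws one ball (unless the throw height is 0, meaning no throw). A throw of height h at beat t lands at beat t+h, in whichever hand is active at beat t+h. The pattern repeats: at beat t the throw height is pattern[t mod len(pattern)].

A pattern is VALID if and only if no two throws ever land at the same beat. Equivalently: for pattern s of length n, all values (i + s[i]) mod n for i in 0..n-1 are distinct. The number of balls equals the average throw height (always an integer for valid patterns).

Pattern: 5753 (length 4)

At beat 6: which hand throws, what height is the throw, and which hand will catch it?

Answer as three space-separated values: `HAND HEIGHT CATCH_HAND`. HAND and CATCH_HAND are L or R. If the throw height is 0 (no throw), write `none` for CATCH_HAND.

Beat 6: 6 mod 2 = 0, so hand = L
Throw height = pattern[6 mod 4] = pattern[2] = 5
Lands at beat 6+5=11, 11 mod 2 = 1, so catch hand = R

Answer: L 5 R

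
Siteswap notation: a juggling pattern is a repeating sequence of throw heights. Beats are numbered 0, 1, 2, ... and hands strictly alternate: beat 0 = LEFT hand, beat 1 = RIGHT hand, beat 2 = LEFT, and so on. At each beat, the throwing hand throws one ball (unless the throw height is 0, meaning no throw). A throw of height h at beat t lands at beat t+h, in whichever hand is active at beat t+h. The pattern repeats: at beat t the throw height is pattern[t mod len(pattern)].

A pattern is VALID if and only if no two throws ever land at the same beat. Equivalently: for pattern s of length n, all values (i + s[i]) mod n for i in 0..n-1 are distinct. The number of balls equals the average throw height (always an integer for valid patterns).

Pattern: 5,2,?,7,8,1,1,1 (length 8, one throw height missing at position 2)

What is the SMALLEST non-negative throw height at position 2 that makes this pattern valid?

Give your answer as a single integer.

i=0: (0 + 5) mod 8 = 5
i=1: (1 + 2) mod 8 = 3
i=2: s[i]=? (unknown)
i=3: (3 + 7) mod 8 = 2
i=4: (4 + 8) mod 8 = 4
i=5: (5 + 1) mod 8 = 6
i=6: (6 + 1) mod 8 = 7
i=7: (7 + 1) mod 8 = 0
Known residues: [0, 2, 3, 4, 5, 6, 7]; need a permutation of 0..7, so missing residue r = 1
Need (2 + s) mod 8 = 1; smallest s = (1 - 2) mod 8 = 7

Answer: 7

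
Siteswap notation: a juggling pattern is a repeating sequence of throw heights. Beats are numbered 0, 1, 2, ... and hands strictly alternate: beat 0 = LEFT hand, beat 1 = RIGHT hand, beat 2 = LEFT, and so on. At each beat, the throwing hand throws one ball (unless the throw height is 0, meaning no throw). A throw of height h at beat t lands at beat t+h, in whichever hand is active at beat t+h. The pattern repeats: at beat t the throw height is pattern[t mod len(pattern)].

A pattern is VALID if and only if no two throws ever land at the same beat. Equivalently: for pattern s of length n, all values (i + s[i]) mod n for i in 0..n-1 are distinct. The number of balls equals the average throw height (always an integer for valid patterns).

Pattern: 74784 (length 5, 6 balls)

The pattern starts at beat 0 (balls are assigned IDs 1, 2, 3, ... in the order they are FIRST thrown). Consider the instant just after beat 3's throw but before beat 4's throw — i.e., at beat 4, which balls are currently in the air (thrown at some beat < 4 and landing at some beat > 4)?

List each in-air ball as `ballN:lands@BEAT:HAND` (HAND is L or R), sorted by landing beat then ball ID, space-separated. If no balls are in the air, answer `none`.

Beat 0 (L): throw ball1 h=7 -> lands@7:R; in-air after throw: [b1@7:R]
Beat 1 (R): throw ball2 h=4 -> lands@5:R; in-air after throw: [b2@5:R b1@7:R]
Beat 2 (L): throw ball3 h=7 -> lands@9:R; in-air after throw: [b2@5:R b1@7:R b3@9:R]
Beat 3 (R): throw ball4 h=8 -> lands@11:R; in-air after throw: [b2@5:R b1@7:R b3@9:R b4@11:R]
Beat 4 (L): throw ball5 h=4 -> lands@8:L; in-air after throw: [b2@5:R b1@7:R b5@8:L b3@9:R b4@11:R]

Answer: ball2:lands@5:R ball1:lands@7:R ball3:lands@9:R ball4:lands@11:R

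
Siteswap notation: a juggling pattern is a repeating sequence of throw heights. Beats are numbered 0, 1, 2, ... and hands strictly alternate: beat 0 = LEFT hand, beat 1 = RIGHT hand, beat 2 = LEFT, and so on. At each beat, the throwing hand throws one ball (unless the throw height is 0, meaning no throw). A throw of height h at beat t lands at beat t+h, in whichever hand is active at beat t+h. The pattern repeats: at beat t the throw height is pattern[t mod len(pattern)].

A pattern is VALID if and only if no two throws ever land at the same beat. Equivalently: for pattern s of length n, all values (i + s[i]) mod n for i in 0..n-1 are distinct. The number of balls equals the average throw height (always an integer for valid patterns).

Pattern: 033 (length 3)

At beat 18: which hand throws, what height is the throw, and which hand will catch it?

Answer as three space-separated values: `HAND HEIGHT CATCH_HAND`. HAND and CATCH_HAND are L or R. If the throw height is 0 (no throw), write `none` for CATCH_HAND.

Beat 18: 18 mod 2 = 0, so hand = L
Throw height = pattern[18 mod 3] = pattern[0] = 0

Answer: L 0 none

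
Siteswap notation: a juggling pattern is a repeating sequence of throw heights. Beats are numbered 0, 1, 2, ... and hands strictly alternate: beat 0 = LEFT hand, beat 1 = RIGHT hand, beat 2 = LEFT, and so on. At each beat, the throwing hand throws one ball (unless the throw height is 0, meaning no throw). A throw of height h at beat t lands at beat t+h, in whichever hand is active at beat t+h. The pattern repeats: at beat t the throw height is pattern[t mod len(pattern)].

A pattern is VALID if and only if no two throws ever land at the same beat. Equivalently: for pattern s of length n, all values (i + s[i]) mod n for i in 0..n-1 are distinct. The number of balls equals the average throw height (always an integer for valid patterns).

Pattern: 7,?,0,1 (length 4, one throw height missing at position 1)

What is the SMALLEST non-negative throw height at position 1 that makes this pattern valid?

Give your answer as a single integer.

Answer: 0

Derivation:
i=0: (0 + 7) mod 4 = 3
i=1: s[i]=? (unknown)
i=2: (2 + 0) mod 4 = 2
i=3: (3 + 1) mod 4 = 0
Known residues: [0, 2, 3]; need a permutation of 0..3, so missing residue r = 1
Need (1 + s) mod 4 = 1; smallest s = (1 - 1) mod 4 = 0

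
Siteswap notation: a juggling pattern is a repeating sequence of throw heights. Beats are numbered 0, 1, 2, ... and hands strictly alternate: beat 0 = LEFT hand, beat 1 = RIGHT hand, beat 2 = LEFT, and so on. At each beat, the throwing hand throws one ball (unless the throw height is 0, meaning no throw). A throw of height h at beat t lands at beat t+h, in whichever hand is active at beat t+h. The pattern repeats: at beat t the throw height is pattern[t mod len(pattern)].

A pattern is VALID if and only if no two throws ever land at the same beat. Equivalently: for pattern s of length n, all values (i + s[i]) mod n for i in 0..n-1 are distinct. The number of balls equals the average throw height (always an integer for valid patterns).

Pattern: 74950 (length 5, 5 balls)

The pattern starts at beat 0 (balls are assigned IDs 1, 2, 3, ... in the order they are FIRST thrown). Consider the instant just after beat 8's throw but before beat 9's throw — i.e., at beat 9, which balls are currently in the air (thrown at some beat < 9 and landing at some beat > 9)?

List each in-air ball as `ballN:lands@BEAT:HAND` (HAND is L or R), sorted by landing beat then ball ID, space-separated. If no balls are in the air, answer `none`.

Answer: ball5:lands@10:L ball3:lands@11:R ball2:lands@12:L ball4:lands@13:R ball1:lands@16:L

Derivation:
Beat 0 (L): throw ball1 h=7 -> lands@7:R; in-air after throw: [b1@7:R]
Beat 1 (R): throw ball2 h=4 -> lands@5:R; in-air after throw: [b2@5:R b1@7:R]
Beat 2 (L): throw ball3 h=9 -> lands@11:R; in-air after throw: [b2@5:R b1@7:R b3@11:R]
Beat 3 (R): throw ball4 h=5 -> lands@8:L; in-air after throw: [b2@5:R b1@7:R b4@8:L b3@11:R]
Beat 5 (R): throw ball2 h=7 -> lands@12:L; in-air after throw: [b1@7:R b4@8:L b3@11:R b2@12:L]
Beat 6 (L): throw ball5 h=4 -> lands@10:L; in-air after throw: [b1@7:R b4@8:L b5@10:L b3@11:R b2@12:L]
Beat 7 (R): throw ball1 h=9 -> lands@16:L; in-air after throw: [b4@8:L b5@10:L b3@11:R b2@12:L b1@16:L]
Beat 8 (L): throw ball4 h=5 -> lands@13:R; in-air after throw: [b5@10:L b3@11:R b2@12:L b4@13:R b1@16:L]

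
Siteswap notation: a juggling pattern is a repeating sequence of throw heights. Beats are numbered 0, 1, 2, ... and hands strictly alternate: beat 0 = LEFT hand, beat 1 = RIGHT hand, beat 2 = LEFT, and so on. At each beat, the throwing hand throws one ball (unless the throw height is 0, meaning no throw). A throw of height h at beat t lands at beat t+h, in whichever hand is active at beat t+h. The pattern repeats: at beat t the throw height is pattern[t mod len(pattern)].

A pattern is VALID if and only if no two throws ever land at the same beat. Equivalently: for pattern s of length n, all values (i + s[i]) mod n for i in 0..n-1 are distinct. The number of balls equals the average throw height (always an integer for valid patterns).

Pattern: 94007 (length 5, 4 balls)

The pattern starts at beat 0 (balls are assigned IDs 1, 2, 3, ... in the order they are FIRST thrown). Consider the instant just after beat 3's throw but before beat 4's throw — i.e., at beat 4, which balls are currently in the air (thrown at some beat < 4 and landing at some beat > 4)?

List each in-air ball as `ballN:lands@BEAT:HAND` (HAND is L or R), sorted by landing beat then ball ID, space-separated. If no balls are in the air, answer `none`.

Beat 0 (L): throw ball1 h=9 -> lands@9:R; in-air after throw: [b1@9:R]
Beat 1 (R): throw ball2 h=4 -> lands@5:R; in-air after throw: [b2@5:R b1@9:R]
Beat 4 (L): throw ball3 h=7 -> lands@11:R; in-air after throw: [b2@5:R b1@9:R b3@11:R]

Answer: ball2:lands@5:R ball1:lands@9:R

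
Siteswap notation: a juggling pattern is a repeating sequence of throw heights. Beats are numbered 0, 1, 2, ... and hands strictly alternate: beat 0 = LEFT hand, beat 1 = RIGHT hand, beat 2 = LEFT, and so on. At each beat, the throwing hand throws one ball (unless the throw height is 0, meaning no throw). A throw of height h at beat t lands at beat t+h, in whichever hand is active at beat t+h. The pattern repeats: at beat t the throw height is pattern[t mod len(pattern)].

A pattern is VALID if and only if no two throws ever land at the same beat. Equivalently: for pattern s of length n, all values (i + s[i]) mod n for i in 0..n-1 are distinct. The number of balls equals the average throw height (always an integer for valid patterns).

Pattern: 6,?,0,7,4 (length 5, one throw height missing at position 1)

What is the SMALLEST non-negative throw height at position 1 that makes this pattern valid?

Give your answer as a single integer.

Answer: 3

Derivation:
i=0: (0 + 6) mod 5 = 1
i=1: s[i]=? (unknown)
i=2: (2 + 0) mod 5 = 2
i=3: (3 + 7) mod 5 = 0
i=4: (4 + 4) mod 5 = 3
Known residues: [0, 1, 2, 3]; need a permutation of 0..4, so missing residue r = 4
Need (1 + s) mod 5 = 4; smallest s = (4 - 1) mod 5 = 3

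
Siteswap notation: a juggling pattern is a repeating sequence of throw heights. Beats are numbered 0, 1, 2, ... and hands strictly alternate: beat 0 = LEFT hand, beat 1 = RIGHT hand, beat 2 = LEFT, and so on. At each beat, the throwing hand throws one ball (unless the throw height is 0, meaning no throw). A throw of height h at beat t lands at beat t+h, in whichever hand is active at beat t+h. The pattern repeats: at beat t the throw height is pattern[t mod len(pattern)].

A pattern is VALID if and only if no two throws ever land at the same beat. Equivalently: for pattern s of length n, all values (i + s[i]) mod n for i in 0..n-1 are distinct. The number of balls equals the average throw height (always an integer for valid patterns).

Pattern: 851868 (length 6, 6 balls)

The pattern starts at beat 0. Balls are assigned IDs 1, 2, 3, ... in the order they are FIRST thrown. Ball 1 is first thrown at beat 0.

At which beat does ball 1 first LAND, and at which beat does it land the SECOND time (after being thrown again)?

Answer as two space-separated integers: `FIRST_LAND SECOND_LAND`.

Answer: 8 9

Derivation:
Beat 0 (L): throw ball1 h=8 -> lands@8:L; in-air after throw: [b1@8:L]
Beat 1 (R): throw ball2 h=5 -> lands@6:L; in-air after throw: [b2@6:L b1@8:L]
Beat 2 (L): throw ball3 h=1 -> lands@3:R; in-air after throw: [b3@3:R b2@6:L b1@8:L]
Beat 3 (R): throw ball3 h=8 -> lands@11:R; in-air after throw: [b2@6:L b1@8:L b3@11:R]
Beat 4 (L): throw ball4 h=6 -> lands@10:L; in-air after throw: [b2@6:L b1@8:L b4@10:L b3@11:R]
Beat 5 (R): throw ball5 h=8 -> lands@13:R; in-air after throw: [b2@6:L b1@8:L b4@10:L b3@11:R b5@13:R]
Beat 6 (L): throw ball2 h=8 -> lands@14:L; in-air after throw: [b1@8:L b4@10:L b3@11:R b5@13:R b2@14:L]
Beat 7 (R): throw ball6 h=5 -> lands@12:L; in-air after throw: [b1@8:L b4@10:L b3@11:R b6@12:L b5@13:R b2@14:L]
Beat 8 (L): throw ball1 h=1 -> lands@9:R; in-air after throw: [b1@9:R b4@10:L b3@11:R b6@12:L b5@13:R b2@14:L]
Beat 9 (R): throw ball1 h=8 -> lands@17:R; in-air after throw: [b4@10:L b3@11:R b6@12:L b5@13:R b2@14:L b1@17:R]
Ball 1: thrown@0 h=8 -> first land @8; rethrown@8 h=1 -> second land @9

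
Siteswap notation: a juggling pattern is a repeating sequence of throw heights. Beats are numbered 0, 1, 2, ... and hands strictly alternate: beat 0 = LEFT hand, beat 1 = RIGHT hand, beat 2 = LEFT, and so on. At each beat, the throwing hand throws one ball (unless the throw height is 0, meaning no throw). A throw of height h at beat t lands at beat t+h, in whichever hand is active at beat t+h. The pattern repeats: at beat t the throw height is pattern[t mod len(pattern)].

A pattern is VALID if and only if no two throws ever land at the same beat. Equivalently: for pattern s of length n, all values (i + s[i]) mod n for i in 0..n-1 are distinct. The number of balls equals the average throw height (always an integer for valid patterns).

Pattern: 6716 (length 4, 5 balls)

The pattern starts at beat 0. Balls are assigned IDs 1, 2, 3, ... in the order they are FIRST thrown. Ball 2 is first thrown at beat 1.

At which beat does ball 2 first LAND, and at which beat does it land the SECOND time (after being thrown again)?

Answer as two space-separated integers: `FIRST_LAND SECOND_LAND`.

Answer: 8 14

Derivation:
Beat 0 (L): throw ball1 h=6 -> lands@6:L; in-air after throw: [b1@6:L]
Beat 1 (R): throw ball2 h=7 -> lands@8:L; in-air after throw: [b1@6:L b2@8:L]
Beat 2 (L): throw ball3 h=1 -> lands@3:R; in-air after throw: [b3@3:R b1@6:L b2@8:L]
Beat 3 (R): throw ball3 h=6 -> lands@9:R; in-air after throw: [b1@6:L b2@8:L b3@9:R]
Beat 4 (L): throw ball4 h=6 -> lands@10:L; in-air after throw: [b1@6:L b2@8:L b3@9:R b4@10:L]
Beat 5 (R): throw ball5 h=7 -> lands@12:L; in-air after throw: [b1@6:L b2@8:L b3@9:R b4@10:L b5@12:L]
Beat 6 (L): throw ball1 h=1 -> lands@7:R; in-air after throw: [b1@7:R b2@8:L b3@9:R b4@10:L b5@12:L]
Beat 7 (R): throw ball1 h=6 -> lands@13:R; in-air after throw: [b2@8:L b3@9:R b4@10:L b5@12:L b1@13:R]
Beat 8 (L): throw ball2 h=6 -> lands@14:L; in-air after throw: [b3@9:R b4@10:L b5@12:L b1@13:R b2@14:L]
Beat 9 (R): throw ball3 h=7 -> lands@16:L; in-air after throw: [b4@10:L b5@12:L b1@13:R b2@14:L b3@16:L]
Beat 10 (L): throw ball4 h=1 -> lands@11:R; in-air after throw: [b4@11:R b5@12:L b1@13:R b2@14:L b3@16:L]
Beat 11 (R): throw ball4 h=6 -> lands@17:R; in-air after throw: [b5@12:L b1@13:R b2@14:L b3@16:L b4@17:R]
Beat 12 (L): throw ball5 h=6 -> lands@18:L; in-air after throw: [b1@13:R b2@14:L b3@16:L b4@17:R b5@18:L]
Beat 13 (R): throw ball1 h=7 -> lands@20:L; in-air after throw: [b2@14:L b3@16:L b4@17:R b5@18:L b1@20:L]
Beat 14 (L): throw ball2 h=1 -> lands@15:R; in-air after throw: [b2@15:R b3@16:L b4@17:R b5@18:L b1@20:L]
Ball 2: thrown@1 h=7 -> first land @8; rethrown@8 h=6 -> second land @14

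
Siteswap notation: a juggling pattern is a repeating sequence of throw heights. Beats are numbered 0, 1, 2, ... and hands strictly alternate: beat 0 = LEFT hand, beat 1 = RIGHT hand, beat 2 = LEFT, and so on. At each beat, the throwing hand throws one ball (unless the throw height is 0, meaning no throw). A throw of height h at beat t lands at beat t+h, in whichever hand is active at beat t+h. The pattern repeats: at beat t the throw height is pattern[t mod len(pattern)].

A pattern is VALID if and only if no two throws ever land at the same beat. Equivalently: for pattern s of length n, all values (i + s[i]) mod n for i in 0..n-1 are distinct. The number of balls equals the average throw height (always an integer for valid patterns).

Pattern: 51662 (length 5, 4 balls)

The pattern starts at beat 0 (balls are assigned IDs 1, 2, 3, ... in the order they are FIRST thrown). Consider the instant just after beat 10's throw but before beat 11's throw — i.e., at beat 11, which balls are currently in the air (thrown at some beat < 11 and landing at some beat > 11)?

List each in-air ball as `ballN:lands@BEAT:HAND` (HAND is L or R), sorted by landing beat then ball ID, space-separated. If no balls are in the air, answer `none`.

Beat 0 (L): throw ball1 h=5 -> lands@5:R; in-air after throw: [b1@5:R]
Beat 1 (R): throw ball2 h=1 -> lands@2:L; in-air after throw: [b2@2:L b1@5:R]
Beat 2 (L): throw ball2 h=6 -> lands@8:L; in-air after throw: [b1@5:R b2@8:L]
Beat 3 (R): throw ball3 h=6 -> lands@9:R; in-air after throw: [b1@5:R b2@8:L b3@9:R]
Beat 4 (L): throw ball4 h=2 -> lands@6:L; in-air after throw: [b1@5:R b4@6:L b2@8:L b3@9:R]
Beat 5 (R): throw ball1 h=5 -> lands@10:L; in-air after throw: [b4@6:L b2@8:L b3@9:R b1@10:L]
Beat 6 (L): throw ball4 h=1 -> lands@7:R; in-air after throw: [b4@7:R b2@8:L b3@9:R b1@10:L]
Beat 7 (R): throw ball4 h=6 -> lands@13:R; in-air after throw: [b2@8:L b3@9:R b1@10:L b4@13:R]
Beat 8 (L): throw ball2 h=6 -> lands@14:L; in-air after throw: [b3@9:R b1@10:L b4@13:R b2@14:L]
Beat 9 (R): throw ball3 h=2 -> lands@11:R; in-air after throw: [b1@10:L b3@11:R b4@13:R b2@14:L]
Beat 10 (L): throw ball1 h=5 -> lands@15:R; in-air after throw: [b3@11:R b4@13:R b2@14:L b1@15:R]
Beat 11 (R): throw ball3 h=1 -> lands@12:L; in-air after throw: [b3@12:L b4@13:R b2@14:L b1@15:R]

Answer: ball4:lands@13:R ball2:lands@14:L ball1:lands@15:R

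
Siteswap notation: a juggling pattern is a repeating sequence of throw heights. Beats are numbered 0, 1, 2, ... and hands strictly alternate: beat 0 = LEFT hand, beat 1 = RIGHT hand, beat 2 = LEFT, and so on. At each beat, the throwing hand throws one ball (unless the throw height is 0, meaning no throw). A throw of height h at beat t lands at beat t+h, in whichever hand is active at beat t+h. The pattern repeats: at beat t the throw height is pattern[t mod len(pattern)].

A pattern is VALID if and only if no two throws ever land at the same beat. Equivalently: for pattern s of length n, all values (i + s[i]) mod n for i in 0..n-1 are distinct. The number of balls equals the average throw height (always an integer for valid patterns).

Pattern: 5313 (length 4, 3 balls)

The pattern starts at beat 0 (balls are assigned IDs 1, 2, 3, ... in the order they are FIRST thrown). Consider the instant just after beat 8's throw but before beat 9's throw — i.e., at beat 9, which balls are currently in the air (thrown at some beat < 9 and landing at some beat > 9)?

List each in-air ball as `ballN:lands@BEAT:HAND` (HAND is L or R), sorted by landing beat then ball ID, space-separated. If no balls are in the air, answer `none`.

Beat 0 (L): throw ball1 h=5 -> lands@5:R; in-air after throw: [b1@5:R]
Beat 1 (R): throw ball2 h=3 -> lands@4:L; in-air after throw: [b2@4:L b1@5:R]
Beat 2 (L): throw ball3 h=1 -> lands@3:R; in-air after throw: [b3@3:R b2@4:L b1@5:R]
Beat 3 (R): throw ball3 h=3 -> lands@6:L; in-air after throw: [b2@4:L b1@5:R b3@6:L]
Beat 4 (L): throw ball2 h=5 -> lands@9:R; in-air after throw: [b1@5:R b3@6:L b2@9:R]
Beat 5 (R): throw ball1 h=3 -> lands@8:L; in-air after throw: [b3@6:L b1@8:L b2@9:R]
Beat 6 (L): throw ball3 h=1 -> lands@7:R; in-air after throw: [b3@7:R b1@8:L b2@9:R]
Beat 7 (R): throw ball3 h=3 -> lands@10:L; in-air after throw: [b1@8:L b2@9:R b3@10:L]
Beat 8 (L): throw ball1 h=5 -> lands@13:R; in-air after throw: [b2@9:R b3@10:L b1@13:R]
Beat 9 (R): throw ball2 h=3 -> lands@12:L; in-air after throw: [b3@10:L b2@12:L b1@13:R]

Answer: ball3:lands@10:L ball1:lands@13:R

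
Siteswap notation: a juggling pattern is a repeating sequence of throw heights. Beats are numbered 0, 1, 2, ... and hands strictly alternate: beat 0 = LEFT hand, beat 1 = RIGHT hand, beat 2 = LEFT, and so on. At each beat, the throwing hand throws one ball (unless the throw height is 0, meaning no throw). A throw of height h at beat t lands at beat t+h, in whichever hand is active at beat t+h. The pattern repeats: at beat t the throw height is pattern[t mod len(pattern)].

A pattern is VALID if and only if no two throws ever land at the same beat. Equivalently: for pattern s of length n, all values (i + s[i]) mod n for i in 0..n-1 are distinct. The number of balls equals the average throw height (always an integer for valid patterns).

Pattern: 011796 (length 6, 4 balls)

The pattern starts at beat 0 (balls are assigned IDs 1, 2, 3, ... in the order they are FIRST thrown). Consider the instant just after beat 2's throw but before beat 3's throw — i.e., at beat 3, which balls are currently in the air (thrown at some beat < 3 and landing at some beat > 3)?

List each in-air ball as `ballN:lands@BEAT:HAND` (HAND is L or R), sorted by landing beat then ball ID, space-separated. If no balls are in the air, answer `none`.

Answer: none

Derivation:
Beat 1 (R): throw ball1 h=1 -> lands@2:L; in-air after throw: [b1@2:L]
Beat 2 (L): throw ball1 h=1 -> lands@3:R; in-air after throw: [b1@3:R]
Beat 3 (R): throw ball1 h=7 -> lands@10:L; in-air after throw: [b1@10:L]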